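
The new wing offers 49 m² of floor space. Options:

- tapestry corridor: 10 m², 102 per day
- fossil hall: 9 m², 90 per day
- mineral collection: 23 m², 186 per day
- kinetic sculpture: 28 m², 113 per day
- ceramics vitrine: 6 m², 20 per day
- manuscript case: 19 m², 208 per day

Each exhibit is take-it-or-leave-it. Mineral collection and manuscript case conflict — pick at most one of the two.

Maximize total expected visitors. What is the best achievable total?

Ranking by ratio (expected visitors/m²): manuscript case 10.95, tapestry corridor 10.20, fossil hall 10.00, mineral collection 8.09.
The ratio ordering already packs tightly: tapestry corridor + fossil hall + ceramics vitrine + manuscript case, 44 m², 420.
The spare 5 m² is too small for any remaining exhibit, and no feasible exchange beats 420.

420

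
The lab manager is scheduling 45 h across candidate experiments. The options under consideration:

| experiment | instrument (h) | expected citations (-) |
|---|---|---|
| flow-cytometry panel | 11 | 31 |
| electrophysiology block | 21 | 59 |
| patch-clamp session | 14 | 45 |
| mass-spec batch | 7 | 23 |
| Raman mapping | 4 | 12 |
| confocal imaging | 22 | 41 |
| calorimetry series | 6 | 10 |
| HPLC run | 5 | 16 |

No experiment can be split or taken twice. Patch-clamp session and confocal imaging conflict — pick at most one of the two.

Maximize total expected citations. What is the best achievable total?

132

Taking the top-ratio experiments first gives flow-cytometry panel + patch-clamp session + mass-spec batch + Raman mapping + HPLC run for 127 (41 h).
Replace flow-cytometry panel and mass-spec batch with electrophysiology block: the trade gains 5 net, giving 132 at 44 h.
Every other selection either busts 45 h or breaks a pairing rule or fails to beat 132.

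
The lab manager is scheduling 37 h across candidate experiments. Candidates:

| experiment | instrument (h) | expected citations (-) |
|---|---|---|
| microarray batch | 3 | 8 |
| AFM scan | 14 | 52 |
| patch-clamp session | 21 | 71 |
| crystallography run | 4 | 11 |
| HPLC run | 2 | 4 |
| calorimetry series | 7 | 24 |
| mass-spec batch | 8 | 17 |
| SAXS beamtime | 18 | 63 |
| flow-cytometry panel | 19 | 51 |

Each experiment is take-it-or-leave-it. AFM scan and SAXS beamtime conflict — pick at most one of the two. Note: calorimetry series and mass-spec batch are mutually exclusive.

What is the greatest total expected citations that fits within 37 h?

Density check — AFM scan 3.71, SAXS beamtime 3.50, calorimetry series 3.43 are the best per h.
Best packing: AFM scan + patch-clamp session + HPLC run — 37 h, 127 total.

127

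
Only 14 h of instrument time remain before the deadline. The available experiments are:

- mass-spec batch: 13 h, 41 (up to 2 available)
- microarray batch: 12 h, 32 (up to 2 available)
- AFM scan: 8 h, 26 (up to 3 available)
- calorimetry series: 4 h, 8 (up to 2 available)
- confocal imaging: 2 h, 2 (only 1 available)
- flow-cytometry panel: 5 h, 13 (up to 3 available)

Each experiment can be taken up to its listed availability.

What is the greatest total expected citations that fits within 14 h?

The ratio heuristic lands on AFM scan + flow-cytometry panel (39) but leaves 1 h idle.
Replace AFM scan and flow-cytometry panel with mass-spec batch: the trade gains 2 net, giving 41 at 13 h.

41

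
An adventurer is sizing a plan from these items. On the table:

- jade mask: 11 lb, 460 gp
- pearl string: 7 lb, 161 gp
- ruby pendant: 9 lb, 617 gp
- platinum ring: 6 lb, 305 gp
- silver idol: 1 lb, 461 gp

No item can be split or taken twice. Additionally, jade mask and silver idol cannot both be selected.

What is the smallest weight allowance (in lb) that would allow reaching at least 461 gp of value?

Look for the lowest-weight combination reaching 461.
silver idol reaches 461 using 1 lb.
No combination under 1 lb hits 461.

1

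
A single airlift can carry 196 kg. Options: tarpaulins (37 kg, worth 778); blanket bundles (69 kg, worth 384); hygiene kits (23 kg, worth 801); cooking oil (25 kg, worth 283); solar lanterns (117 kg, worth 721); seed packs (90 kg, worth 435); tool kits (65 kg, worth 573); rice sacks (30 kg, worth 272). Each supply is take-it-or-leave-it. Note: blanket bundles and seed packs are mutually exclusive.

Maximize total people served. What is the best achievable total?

Density check — hygiene kits 34.83, tarpaulins 21.03, cooking oil 11.32 are the best per kg.
Best packing: tarpaulins + hygiene kits + cooking oil + tool kits + rice sacks — 180 kg, 2707 total.
Nothing else feasible within 196 kg beats 2707.

2707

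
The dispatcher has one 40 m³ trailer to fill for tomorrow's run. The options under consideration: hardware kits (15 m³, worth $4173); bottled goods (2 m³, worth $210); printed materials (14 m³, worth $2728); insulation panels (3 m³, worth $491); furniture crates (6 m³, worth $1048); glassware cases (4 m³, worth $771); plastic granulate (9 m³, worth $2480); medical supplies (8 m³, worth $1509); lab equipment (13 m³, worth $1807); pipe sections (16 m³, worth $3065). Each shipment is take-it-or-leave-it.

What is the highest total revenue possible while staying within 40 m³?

9718

Taking the top-ratio shipments first gives hardware kits + bottled goods + printed materials + plastic granulate for 9591 (40 m³).
Replace bottled goods and printed materials with pipe sections: the trade gains 127 net, giving 9718 at 40 m³.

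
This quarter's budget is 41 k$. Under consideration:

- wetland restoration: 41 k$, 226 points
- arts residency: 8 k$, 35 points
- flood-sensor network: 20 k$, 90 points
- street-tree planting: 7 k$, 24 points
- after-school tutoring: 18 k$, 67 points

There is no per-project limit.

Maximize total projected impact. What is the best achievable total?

226

The ratio ordering already packs tightly: wetland restoration, 41 k$, 226.
No other feasible combination exceeds 226.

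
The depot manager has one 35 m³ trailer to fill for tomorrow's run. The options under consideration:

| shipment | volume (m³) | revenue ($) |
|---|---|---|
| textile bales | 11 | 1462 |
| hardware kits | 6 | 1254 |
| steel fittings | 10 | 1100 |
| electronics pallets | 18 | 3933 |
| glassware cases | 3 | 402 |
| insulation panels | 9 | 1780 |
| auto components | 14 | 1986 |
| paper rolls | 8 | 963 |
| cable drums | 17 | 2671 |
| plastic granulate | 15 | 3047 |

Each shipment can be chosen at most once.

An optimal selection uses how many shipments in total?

2

Optimal total is 6980.
For example electronics pallets + plastic granulate achieves it, using 33 m³.
All optima have 2 shipments.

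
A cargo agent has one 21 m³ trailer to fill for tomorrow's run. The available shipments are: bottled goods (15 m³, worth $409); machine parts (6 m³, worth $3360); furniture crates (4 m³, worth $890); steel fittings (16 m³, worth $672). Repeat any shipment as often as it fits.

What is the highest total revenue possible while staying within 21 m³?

Ranking by ratio (revenue/m³): machine parts 560.00, furniture crates 222.50, steel fittings 42.00, bottled goods 27.27.
Taking 3×machine parts: 18 m³ used, 10080 in revenue.
The spare 3 m³ is too small for any remaining shipment, and no exchange beats 10080.

10080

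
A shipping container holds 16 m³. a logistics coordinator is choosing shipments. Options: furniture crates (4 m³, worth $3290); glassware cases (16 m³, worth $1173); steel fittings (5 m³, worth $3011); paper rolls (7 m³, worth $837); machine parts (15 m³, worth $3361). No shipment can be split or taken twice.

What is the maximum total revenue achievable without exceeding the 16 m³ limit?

7138

Density check — furniture crates 822.50, steel fittings 602.20, machine parts 224.07, paper rolls 119.57 are the best per m³.
The ratio ordering already packs tightly: furniture crates + steel fittings + paper rolls, 16 m³, 7138.
Nothing else within 16 m³ beats 7138.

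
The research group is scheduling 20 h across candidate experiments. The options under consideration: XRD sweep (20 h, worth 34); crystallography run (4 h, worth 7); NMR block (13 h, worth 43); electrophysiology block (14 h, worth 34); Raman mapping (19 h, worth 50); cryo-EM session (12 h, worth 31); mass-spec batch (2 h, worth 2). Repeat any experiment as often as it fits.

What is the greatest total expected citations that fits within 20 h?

Crystallography run + NMR block + mass-spec batch uses 19 of the 20 h and totals 52.
Every other selection either busts 20 h or fails to beat 52.

52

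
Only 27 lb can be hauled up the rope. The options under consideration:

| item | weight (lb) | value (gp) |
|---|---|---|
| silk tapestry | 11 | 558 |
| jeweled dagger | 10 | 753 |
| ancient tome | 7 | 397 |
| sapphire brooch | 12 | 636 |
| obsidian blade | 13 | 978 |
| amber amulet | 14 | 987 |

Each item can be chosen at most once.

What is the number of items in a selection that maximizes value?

Best achievable value is 1965.
obsidian blade + amber amulet hits 1965 at 27 lb.
Any selection reaching 1965 contains exactly 2 items.

2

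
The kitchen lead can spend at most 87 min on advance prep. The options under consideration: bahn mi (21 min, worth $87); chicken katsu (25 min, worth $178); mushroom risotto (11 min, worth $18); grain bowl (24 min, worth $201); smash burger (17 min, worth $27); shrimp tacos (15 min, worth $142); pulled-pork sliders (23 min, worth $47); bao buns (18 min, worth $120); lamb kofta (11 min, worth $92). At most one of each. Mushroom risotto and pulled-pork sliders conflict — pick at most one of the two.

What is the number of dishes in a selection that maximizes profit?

4

Optimal total is 641.
chicken katsu + grain bowl + shrimp tacos + bao buns hits 641 at 82 min.
Any selection reaching 641 contains exactly 4 dishes.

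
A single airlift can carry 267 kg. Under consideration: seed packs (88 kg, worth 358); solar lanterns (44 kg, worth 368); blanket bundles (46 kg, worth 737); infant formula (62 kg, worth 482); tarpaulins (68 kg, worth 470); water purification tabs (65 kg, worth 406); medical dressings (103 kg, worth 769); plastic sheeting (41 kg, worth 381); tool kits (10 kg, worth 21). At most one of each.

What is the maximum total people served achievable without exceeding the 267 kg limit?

Solar lanterns + blanket bundles + infant formula + tarpaulins + plastic sheeting uses 261 of the 267 kg and totals 2438.

2438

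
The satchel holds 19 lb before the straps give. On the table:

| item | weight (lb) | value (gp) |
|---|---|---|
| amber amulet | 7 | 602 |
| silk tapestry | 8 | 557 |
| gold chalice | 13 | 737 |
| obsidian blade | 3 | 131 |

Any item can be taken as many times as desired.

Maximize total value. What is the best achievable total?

1335

2×amber amulet + obsidian blade uses 17 of the 19 lb and totals 1335.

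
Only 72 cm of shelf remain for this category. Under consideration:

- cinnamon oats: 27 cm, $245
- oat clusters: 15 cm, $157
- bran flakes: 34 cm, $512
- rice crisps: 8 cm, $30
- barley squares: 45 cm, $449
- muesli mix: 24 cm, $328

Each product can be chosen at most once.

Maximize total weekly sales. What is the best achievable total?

By weekly sales per cm: bran flakes 15.06, muesli mix 13.67, oat clusters 10.47 lead.
Best packing: bran flakes + rice crisps + muesli mix — 66 cm, 870 total.
Every other selection either busts 72 cm or fails to beat 870.

870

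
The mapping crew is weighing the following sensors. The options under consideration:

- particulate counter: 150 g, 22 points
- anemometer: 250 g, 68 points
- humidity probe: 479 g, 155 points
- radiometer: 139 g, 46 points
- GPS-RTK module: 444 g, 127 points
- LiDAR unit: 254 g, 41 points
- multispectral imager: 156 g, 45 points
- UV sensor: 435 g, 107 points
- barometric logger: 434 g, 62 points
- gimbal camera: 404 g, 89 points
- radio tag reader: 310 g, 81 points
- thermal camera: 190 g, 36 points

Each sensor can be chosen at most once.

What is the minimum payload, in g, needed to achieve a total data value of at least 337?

Minimise g subject to total data value ≥ 337.
anemometer + humidity probe + GPS-RTK module: 350 data value at 1173 g.
Below 1173 g the best achievable stays under 337.

1173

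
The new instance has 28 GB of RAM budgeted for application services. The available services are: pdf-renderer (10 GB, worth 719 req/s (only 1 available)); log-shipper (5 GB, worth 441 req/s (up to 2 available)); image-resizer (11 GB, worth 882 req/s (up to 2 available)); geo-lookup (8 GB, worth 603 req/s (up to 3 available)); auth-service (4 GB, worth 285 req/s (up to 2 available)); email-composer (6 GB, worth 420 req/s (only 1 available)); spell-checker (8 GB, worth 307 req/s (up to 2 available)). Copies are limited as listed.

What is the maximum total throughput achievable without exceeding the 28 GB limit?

2211

A density-first pass picks 2×log-shipper + image-resizer + auth-service — 2049 at 25 GB.
Replace log-shipper with geo-lookup: the trade gains 162 net, giving 2211 at 28 GB.
Nothing else within 28 GB beats 2211.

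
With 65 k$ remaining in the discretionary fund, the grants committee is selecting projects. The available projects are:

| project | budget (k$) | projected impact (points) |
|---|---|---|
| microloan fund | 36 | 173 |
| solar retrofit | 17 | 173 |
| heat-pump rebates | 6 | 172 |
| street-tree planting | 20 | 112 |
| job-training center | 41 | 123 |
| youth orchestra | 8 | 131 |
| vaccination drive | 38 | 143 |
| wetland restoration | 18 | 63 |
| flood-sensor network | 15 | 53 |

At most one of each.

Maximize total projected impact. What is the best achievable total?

592

The ratio heuristic lands on solar retrofit + heat-pump rebates + street-tree planting + youth orchestra (588) but leaves 14 k$ idle.
Dropping street-tree planting frees 20 k$; slotting in wetland restoration + flood-sensor network (33 k$) lifts the total to 592 at 64 k$.
Runner-up solar retrofit + heat-pump rebates + street-tree planting + youth orchestra tops out at 588.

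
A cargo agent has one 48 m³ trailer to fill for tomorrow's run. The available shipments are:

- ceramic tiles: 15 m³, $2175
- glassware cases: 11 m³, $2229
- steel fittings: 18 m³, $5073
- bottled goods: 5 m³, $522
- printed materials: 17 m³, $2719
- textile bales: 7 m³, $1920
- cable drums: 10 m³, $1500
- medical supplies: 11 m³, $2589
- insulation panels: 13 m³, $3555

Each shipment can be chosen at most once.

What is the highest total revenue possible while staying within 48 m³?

12048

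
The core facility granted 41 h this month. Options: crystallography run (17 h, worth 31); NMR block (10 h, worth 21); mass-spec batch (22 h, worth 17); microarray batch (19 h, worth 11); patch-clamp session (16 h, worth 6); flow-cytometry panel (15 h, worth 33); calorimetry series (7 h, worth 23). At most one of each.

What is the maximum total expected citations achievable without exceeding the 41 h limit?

87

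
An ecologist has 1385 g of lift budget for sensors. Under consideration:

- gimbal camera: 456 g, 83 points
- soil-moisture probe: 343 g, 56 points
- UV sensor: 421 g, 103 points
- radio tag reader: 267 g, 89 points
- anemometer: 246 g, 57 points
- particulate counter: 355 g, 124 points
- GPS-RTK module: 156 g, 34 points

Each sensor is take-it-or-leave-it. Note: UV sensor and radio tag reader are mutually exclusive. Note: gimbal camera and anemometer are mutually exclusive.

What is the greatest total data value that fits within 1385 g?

360

Taking soil-moisture probe + radio tag reader + anemometer + particulate counter + GPS-RTK module: 1367 g used, 360 in data value.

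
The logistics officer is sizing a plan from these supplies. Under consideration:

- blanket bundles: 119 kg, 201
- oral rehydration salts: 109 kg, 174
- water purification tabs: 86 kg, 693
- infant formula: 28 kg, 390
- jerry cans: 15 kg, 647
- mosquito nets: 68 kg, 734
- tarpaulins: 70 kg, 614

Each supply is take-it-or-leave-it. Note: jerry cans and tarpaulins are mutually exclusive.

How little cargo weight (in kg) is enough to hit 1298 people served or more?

83

Look for the lowest-cargo combination reaching 1298.
jerry cans + mosquito nets reaches 1381 using 83 kg.
Any bundle with less than 83 kg falls short of 1298.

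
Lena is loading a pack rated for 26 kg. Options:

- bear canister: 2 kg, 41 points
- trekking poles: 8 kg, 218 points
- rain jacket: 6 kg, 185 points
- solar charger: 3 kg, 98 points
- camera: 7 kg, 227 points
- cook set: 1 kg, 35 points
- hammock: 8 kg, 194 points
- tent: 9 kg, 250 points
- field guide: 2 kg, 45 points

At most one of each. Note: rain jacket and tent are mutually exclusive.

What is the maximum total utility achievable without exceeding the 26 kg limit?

Best packing: trekking poles + rain jacket + solar charger + camera + field guide — 26 kg, 773 total.
Next best is bear canister + trekking poles + rain jacket + solar charger + camera at 769 (26 kg) — short by 4.

773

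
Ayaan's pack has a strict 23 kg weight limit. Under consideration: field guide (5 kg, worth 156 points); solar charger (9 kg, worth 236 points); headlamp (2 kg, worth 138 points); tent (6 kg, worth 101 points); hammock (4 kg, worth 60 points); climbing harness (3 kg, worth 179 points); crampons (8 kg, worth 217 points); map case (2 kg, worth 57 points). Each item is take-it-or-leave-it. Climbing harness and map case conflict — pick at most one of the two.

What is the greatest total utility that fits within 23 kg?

Density check — headlamp 69.00, climbing harness 59.67, field guide 31.20 are the best per kg.
Taking solar charger + headlamp + climbing harness + crampons: 22 kg used, 770 in utility.
The closest alternative, field guide + solar charger + headlamp + hammock + climbing harness, reaches only 769.

770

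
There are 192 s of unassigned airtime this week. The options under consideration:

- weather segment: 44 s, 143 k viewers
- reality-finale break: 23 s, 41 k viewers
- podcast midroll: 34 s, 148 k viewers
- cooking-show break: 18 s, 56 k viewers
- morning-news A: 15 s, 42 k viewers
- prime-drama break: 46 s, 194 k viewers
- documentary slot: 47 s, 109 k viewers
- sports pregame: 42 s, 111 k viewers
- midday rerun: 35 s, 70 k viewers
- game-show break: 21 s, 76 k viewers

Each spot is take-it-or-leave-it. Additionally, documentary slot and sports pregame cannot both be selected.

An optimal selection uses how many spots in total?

5

Best achievable expected reach is 672.
For example weather segment + podcast midroll + prime-drama break + sports pregame + game-show break achieves it, using 187 s.
Every optimal selection uses 5 spots.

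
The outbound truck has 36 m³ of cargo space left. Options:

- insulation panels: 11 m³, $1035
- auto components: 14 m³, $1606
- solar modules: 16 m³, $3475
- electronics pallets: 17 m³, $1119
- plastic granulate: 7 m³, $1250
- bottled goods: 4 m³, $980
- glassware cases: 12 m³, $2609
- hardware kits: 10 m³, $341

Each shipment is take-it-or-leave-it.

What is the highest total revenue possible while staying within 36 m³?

Density check — bottled goods 245.00, glassware cases 217.42, solar modules 217.19, plastic granulate 178.57 are the best per m³.
Greedy by ratio would take solar modules + bottled goods + glassware cases: 32 m³ used, total 7064.
Replace bottled goods with plastic granulate: the trade gains 270 net, giving 7334 at 35 m³.
An exhaustive check of the 256 subsets confirms 7334.

7334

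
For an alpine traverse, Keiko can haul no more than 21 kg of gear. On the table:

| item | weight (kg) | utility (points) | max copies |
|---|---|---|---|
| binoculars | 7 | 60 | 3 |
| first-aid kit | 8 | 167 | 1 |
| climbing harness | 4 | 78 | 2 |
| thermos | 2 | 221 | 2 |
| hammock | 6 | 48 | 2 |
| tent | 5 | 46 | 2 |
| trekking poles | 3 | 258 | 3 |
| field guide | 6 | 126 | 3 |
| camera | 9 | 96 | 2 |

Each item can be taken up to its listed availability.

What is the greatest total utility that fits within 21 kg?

1383

Ranking by ratio (utility/kg): thermos 110.50, trekking poles 86.00, field guide 21.00, first-aid kit 20.88.
The ratio heuristic lands on 2×thermos + 3×trekking poles + field guide (1342) but leaves 2 kg idle.
The 6 kg tied up in field guide is better spent on first-aid kit — total rises to 1383 (21 kg).
Every other selection either busts 21 kg or exceeds an availability limit or fails to beat 1383.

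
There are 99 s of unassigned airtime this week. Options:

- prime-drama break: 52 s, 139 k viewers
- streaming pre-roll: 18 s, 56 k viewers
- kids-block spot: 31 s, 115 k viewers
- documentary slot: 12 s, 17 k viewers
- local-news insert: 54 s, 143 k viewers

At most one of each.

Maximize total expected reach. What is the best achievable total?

275

Ranking by ratio (expected reach/s): kids-block spot 3.71, streaming pre-roll 3.11, prime-drama break 2.67, local-news insert 2.65.
Filling by ratio: streaming pre-roll + kids-block spot + documentary slot for 188, with 38 s left unused.
The 18 s tied up in streaming pre-roll is better spent on local-news insert — total rises to 275 (97 s).
Runner-up prime-drama break + kids-block spot + documentary slot tops out at 271.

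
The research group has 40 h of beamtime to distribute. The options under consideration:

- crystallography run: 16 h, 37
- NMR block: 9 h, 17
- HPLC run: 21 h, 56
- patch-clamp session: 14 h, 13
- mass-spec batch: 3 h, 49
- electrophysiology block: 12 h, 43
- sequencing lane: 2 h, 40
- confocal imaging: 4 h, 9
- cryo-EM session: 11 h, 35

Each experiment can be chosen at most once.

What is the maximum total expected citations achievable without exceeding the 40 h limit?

A density-first pass picks mass-spec batch + electrophysiology block + sequencing lane + confocal imaging + cryo-EM session — 176 at 32 h.
Dropping confocal imaging and cryo-EM session frees 15 h; slotting in HPLC run (21 h) lifts the total to 188 at 38 h.
Every other selection either busts 40 h or fails to beat 188.

188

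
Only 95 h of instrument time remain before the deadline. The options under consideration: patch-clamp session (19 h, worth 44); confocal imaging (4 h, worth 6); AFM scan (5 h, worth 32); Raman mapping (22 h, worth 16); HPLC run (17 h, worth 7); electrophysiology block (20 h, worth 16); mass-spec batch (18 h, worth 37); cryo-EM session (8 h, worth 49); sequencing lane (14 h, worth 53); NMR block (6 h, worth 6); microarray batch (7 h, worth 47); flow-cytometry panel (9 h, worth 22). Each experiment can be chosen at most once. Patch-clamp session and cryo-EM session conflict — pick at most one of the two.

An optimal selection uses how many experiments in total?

9

Optimal total is 268.
One optimal bundle: confocal imaging + AFM scan + Raman mapping + mass-spec batch + cryo-EM session + sequencing lane + NMR block + microarray batch + flow-cytometry panel (93 h).
Any selection reaching 268 contains exactly 9 experiments.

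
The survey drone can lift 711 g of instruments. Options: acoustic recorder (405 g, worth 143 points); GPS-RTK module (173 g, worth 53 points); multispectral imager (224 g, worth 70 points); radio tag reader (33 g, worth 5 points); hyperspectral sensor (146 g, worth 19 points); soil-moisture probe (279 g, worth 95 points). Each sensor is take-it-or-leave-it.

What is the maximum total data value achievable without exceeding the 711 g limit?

238

Taking acoustic recorder + soil-moisture probe: 684 g used, 238 in data value.
No other feasible combination exceeds 238.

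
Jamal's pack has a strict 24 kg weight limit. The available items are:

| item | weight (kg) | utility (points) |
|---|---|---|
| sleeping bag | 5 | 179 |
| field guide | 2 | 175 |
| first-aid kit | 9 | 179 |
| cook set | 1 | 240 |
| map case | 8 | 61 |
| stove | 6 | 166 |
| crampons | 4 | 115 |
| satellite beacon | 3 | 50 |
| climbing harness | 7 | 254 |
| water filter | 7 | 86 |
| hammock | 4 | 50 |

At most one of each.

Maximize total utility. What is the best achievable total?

1064

Density check — cook set 240.00, field guide 87.50, climbing harness 36.29 are the best per kg.
Greedy by ratio would take sleeping bag + field guide + cook set + crampons + satellite beacon + climbing harness: 22 kg used, total 1013.
The 4 kg tied up in crampons is better spent on stove — total rises to 1064 (24 kg).
That's the maximum — no swap from here does better than 1064.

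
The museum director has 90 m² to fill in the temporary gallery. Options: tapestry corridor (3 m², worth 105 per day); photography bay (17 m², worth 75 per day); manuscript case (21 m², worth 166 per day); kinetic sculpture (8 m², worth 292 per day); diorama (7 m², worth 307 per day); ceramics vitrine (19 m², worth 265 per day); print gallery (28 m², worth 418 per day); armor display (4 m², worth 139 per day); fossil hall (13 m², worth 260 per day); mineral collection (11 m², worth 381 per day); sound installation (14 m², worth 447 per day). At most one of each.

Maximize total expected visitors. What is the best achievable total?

Best packing: tapestry corridor + kinetic sculpture + diorama + print gallery + armor display + fossil hall + mineral collection + sound installation — 88 m², 2349 total.
Nothing else within 90 m² beats 2349.

2349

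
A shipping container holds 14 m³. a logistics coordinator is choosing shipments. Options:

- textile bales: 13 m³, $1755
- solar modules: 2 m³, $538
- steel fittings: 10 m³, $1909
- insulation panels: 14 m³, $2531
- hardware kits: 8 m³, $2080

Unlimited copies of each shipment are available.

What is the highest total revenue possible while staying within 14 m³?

By revenue per m³: solar modules 269.00, hardware kits 260.00, steel fittings 190.90 lead.
Best packing: 7×solar modules — 14 m³, 3766 total.
Every other selection either busts 14 m³ or fails to beat 3766.

3766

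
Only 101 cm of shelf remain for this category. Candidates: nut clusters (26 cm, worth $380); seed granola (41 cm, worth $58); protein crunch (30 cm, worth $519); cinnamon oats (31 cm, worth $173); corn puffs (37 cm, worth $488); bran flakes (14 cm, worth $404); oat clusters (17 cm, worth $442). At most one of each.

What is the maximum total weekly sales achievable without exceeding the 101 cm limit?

1853

Greedy by ratio would take nut clusters + protein crunch + bran flakes + oat clusters: 87 cm used, total 1745.
Dropping nut clusters frees 26 cm; slotting in corn puffs (37 cm) lifts the total to 1853 at 98 cm.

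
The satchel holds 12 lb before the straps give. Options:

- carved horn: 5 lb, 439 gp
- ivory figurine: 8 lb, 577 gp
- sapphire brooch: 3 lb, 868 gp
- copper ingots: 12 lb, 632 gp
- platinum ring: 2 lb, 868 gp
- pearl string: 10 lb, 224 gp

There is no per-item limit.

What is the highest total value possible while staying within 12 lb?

5208

By value per lb: platinum ring 434.00, sapphire brooch 289.33, carved horn 87.80, ivory figurine 72.12 lead.
6×platinum ring uses 12 of the 12 lb and totals 5208.
Nothing else within 12 lb beats 5208.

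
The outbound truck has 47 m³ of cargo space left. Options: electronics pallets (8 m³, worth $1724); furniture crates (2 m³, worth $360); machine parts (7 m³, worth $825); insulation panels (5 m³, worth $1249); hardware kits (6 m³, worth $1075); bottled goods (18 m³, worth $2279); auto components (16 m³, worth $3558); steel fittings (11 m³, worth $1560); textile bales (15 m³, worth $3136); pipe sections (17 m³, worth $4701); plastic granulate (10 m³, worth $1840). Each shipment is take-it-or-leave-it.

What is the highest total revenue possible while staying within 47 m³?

Ranking by ratio (revenue/m³): pipe sections 276.53, insulation panels 249.80, auto components 222.38, electronics pallets 215.50.
The ratio ordering already packs tightly: electronics pallets + insulation panels + auto components + pipe sections, 46 m³, 11232.
Runner-up electronics pallets + furniture crates + insulation panels + textile bales + pipe sections tops out at 11170.

11232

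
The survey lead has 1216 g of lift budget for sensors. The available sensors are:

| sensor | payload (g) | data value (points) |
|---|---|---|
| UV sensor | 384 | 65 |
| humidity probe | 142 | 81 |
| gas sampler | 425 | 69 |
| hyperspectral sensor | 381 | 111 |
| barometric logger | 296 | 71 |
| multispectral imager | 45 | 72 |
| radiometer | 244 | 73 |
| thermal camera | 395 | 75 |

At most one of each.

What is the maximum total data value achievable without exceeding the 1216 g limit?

Filling by ratio: humidity probe + hyperspectral sensor + barometric logger + multispectral imager + radiometer for 408, with 108 g left unused.
Dropping barometric logger frees 296 g; slotting in thermal camera (395 g) lifts the total to 412 at 1207 g.
Runner-up humidity probe + hyperspectral sensor + barometric logger + multispectral imager + radiometer tops out at 408.

412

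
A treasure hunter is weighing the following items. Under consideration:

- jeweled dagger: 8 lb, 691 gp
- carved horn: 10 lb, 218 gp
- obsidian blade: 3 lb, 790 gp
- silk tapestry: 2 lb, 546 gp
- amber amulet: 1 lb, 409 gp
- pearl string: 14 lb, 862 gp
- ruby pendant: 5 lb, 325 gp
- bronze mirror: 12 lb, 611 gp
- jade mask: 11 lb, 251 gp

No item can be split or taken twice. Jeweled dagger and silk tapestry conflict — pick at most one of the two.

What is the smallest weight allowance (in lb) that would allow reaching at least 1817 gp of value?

11

Minimise lb subject to total value ≥ 1817.
obsidian blade + silk tapestry + amber amulet + ruby pendant: 2070 value at 11 lb.
No combination under 11 lb hits 1817.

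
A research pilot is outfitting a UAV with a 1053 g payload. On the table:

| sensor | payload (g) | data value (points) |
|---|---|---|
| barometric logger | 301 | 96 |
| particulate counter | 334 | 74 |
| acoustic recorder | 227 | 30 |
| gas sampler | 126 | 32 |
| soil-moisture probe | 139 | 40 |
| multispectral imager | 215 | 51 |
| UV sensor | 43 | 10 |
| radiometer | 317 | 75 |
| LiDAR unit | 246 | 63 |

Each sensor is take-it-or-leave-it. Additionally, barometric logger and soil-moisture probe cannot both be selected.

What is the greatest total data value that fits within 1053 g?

276

Barometric logger + gas sampler + UV sensor + radiometer + LiDAR unit uses 1033 of the 1053 g and totals 276.
That's the maximum — no feasible swap from here does better than 276.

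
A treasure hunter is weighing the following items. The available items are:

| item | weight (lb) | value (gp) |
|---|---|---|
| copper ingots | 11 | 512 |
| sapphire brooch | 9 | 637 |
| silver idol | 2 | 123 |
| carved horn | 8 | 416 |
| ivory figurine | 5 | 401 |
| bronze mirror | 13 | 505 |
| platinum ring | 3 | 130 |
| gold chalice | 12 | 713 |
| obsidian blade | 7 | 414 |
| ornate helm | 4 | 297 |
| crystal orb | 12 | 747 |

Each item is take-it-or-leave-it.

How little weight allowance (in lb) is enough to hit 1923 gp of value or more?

30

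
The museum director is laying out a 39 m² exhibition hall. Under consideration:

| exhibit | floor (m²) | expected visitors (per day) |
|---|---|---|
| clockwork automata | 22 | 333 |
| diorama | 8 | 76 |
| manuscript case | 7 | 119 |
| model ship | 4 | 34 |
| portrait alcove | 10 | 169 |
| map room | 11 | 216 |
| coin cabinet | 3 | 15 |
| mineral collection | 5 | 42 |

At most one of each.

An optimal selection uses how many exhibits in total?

The maximum expected visitors within 39 m² is 621.
clockwork automata + manuscript case + portrait alcove hits 621 at 39 m².
Any selection reaching 621 contains exactly 3 exhibits.

3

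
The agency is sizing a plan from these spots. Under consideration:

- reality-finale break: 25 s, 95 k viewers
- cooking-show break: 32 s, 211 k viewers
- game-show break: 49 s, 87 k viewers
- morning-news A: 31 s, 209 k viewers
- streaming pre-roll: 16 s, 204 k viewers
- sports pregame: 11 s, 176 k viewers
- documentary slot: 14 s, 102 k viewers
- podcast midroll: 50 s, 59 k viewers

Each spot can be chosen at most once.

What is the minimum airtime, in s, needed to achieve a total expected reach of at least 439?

41

Minimise s subject to total expected reach ≥ 439.
streaming pre-roll + sports pregame + documentary slot: 482 expected reach at 41 s.
Any bundle with less than 41 s falls short of 439.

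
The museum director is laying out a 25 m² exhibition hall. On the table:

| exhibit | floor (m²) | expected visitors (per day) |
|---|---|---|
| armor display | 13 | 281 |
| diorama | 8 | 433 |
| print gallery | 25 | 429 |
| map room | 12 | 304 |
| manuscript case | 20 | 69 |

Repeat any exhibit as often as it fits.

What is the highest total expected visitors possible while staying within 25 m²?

1299

3×diorama uses 24 of the 25 m² and totals 1299.
That's the maximum — no swap from here does better than 1299.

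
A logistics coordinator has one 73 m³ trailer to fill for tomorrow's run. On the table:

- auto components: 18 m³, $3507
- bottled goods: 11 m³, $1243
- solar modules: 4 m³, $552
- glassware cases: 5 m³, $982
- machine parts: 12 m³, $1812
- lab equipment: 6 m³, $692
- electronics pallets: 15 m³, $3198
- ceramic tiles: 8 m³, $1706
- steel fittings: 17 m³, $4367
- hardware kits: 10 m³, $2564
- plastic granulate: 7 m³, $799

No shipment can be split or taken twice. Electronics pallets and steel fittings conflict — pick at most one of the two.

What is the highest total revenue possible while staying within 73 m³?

14938

By revenue per m³: steel fittings 256.88, hardware kits 256.40, ceramic tiles 213.25, electronics pallets 213.20 lead.
Taking auto components + glassware cases + machine parts + ceramic tiles + steel fittings + hardware kits: 70 m³ used, 14938 in revenue.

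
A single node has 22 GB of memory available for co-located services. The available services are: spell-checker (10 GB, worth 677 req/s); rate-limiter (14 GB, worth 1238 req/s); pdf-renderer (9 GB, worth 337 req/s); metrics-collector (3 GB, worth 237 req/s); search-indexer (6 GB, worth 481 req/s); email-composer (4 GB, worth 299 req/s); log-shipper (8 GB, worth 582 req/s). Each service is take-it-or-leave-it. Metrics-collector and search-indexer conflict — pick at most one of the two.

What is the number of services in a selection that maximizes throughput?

2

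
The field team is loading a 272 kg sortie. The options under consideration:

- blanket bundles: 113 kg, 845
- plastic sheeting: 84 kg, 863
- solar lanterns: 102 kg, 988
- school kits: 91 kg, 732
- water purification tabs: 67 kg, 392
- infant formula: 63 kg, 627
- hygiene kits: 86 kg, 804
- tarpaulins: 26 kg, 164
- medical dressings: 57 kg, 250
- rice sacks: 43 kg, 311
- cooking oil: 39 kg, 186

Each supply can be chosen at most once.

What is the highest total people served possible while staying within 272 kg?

2655

Ranking by ratio (people served/kg): plastic sheeting 10.27, infant formula 9.95, solar lanterns 9.69, hygiene kits 9.35.
Taking the top-ratio supplies first gives plastic sheeting + solar lanterns + infant formula for 2478 (249 kg).
Replace infant formula with hygiene kits: the trade gains 177 net, giving 2655 at 272 kg.
No other feasible combination exceeds 2655.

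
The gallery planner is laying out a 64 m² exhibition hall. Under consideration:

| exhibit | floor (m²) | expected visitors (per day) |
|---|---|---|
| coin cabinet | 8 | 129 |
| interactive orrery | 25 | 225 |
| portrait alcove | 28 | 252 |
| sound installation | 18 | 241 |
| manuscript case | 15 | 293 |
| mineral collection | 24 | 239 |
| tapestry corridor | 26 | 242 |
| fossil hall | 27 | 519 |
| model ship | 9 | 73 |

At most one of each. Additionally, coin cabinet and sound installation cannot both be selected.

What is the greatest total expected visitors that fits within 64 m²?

1053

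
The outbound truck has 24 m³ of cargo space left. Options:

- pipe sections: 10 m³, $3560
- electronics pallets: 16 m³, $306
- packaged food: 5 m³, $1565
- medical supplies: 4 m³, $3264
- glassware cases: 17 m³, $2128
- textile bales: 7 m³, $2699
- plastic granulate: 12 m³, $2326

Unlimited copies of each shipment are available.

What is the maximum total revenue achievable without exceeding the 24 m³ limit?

The ratio ordering already packs tightly: 6×medical supplies, 24 m³, 19584.
Nothing else within 24 m³ beats 19584.

19584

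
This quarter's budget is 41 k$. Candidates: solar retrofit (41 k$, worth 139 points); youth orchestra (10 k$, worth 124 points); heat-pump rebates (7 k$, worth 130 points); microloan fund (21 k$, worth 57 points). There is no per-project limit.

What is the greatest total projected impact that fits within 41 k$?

650

5×heat-pump rebates uses 35 of the 41 k$ and totals 650.
No other feasible combination exceeds 650.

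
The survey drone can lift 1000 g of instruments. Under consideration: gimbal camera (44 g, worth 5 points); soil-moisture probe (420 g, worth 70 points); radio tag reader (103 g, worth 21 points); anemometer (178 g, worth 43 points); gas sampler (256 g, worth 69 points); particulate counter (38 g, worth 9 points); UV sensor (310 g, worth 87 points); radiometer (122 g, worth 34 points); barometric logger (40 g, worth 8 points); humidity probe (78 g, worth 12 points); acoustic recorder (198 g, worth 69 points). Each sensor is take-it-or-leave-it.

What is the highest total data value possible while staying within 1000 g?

A density-first pass picks gas sampler + particulate counter + UV sensor + radiometer + barometric logger + acoustic recorder — 276 at 964 g.
Replace particulate counter and barometric logger with radio tag reader: the trade gains 4 net, giving 280 at 989 g.
An exhaustive check of the 2048 subsets confirms 280.

280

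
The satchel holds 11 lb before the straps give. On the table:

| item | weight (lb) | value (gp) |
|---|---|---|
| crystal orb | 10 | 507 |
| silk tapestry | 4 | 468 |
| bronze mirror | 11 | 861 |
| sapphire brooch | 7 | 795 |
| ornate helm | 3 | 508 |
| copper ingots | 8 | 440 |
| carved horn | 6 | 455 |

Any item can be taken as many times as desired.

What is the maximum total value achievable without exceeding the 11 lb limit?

1524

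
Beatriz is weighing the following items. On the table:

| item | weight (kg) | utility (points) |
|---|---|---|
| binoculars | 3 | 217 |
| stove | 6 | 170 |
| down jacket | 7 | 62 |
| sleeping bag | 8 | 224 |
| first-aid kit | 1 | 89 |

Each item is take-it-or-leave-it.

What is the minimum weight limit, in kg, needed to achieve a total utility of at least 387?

9

Need the lightest bundle worth ≥ 387.
binoculars + stove reaches 387 using 9 kg.
No combination under 9 kg hits 387.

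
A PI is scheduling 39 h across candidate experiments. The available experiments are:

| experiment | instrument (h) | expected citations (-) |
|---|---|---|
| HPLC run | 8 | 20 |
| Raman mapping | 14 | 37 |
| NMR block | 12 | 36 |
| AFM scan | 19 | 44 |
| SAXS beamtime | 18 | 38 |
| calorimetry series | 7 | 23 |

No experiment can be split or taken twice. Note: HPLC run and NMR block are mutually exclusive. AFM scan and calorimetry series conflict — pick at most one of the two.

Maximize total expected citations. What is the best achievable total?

A density-first pass picks Raman mapping + NMR block + calorimetry series — 96 at 33 h.
Dropping NMR block frees 12 h; slotting in SAXS beamtime (18 h) lifts the total to 98 at 39 h.
Next best is NMR block + SAXS beamtime + calorimetry series at 97 (37 h) — short by 1.

98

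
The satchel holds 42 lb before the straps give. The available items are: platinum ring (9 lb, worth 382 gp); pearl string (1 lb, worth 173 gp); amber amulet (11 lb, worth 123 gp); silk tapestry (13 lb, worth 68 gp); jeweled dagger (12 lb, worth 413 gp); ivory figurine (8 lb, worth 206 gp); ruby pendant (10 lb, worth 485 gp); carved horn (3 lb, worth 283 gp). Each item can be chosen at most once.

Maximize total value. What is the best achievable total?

1769

Ranking by ratio (value/lb): pearl string 173.00, carved horn 94.33, ruby pendant 48.50, platinum ring 42.44.
Filling by ratio: platinum ring + pearl string + jeweled dagger + ruby pendant + carved horn for 1736, with 7 lb left unused.
The 1 lb tied up in pearl string is better spent on ivory figurine — total rises to 1769 (42 lb).
The closest alternative, platinum ring + pearl string + jeweled dagger + ruby pendant + carved horn, reaches only 1736.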